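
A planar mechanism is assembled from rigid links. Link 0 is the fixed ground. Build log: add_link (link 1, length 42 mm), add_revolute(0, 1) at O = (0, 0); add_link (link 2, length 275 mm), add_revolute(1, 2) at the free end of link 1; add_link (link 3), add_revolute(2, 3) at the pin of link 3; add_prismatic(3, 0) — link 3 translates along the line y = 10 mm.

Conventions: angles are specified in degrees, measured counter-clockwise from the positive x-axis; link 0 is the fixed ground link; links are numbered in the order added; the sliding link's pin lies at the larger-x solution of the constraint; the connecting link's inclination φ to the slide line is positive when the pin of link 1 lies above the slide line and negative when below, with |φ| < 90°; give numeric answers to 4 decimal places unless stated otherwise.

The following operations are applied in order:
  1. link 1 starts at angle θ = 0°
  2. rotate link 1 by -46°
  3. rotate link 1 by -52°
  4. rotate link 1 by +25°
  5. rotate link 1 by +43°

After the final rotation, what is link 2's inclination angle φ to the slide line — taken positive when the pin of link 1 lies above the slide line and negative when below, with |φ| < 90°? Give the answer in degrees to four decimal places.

geometry: r = 42 mm, L = 275 mm, e = 10 mm; θ starts at 0°
rotate link 1 by -46°: θ ← 0° -46° = -46°
rotate link 1 by -52°: θ ← -46° -52° = -98°
rotate link 1 by +25°: θ ← -98° +25° = -73°
rotate link 1 by +43°: θ ← -73° +43° = -30°
h = r sin θ − e = -21.000000 − 10 = -31.000000
sin φ = h / L = -31.000000 / 275 = -0.11272727
φ = arcsin(-0.11272727) = -6.472555°

-6.4726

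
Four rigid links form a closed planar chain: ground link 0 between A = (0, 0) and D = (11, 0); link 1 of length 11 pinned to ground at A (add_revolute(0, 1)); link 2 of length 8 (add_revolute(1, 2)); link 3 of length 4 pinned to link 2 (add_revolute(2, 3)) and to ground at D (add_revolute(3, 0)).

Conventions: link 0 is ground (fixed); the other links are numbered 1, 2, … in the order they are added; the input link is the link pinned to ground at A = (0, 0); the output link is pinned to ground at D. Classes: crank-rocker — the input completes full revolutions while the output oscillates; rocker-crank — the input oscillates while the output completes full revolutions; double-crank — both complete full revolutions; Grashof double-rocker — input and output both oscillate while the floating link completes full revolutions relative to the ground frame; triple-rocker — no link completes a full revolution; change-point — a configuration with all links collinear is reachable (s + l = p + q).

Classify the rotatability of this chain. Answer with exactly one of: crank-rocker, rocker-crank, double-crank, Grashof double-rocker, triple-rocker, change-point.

lengths: ground=11, input=11, coupler=8, output=4
sorted: s=4 (shortest), l=11 (longest), p+q=19
s + l = 15 vs p + q = 19
s + l < p + q (Grashof) with shortest = output link → rocker-crank

rocker-crank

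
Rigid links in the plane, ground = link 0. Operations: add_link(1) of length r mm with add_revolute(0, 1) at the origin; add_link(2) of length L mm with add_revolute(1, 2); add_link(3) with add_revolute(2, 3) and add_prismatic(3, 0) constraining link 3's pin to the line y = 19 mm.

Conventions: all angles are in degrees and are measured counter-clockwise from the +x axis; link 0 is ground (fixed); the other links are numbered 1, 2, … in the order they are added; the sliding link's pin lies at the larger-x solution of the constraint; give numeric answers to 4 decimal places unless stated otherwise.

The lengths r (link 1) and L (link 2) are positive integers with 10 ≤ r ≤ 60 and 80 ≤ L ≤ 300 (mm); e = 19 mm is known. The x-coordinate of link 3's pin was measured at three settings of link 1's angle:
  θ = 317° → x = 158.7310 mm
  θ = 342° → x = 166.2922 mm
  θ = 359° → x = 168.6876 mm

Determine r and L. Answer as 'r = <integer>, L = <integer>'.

constraint per measurement: (x − r cos θ)² + (r sin θ − e)² = L²
subtracting the θ₁ and θ₂ equations cancels the r² and L² terms:
r = (x₁² − x₂²) / (2[(x₁cos θ₁ + e sin θ₁) − (x₂cos θ₂ + e sin θ₂)]) = 24.9999 → r = 25
L² = (x₁ − r cos θ₁)² + (r sin θ₁ − e)² = 21025.0036 → L = 145.0000 → L = 145
check at θ₃=359°: x = 168.6876 (printed 168.6876) ✓

r = 25, L = 145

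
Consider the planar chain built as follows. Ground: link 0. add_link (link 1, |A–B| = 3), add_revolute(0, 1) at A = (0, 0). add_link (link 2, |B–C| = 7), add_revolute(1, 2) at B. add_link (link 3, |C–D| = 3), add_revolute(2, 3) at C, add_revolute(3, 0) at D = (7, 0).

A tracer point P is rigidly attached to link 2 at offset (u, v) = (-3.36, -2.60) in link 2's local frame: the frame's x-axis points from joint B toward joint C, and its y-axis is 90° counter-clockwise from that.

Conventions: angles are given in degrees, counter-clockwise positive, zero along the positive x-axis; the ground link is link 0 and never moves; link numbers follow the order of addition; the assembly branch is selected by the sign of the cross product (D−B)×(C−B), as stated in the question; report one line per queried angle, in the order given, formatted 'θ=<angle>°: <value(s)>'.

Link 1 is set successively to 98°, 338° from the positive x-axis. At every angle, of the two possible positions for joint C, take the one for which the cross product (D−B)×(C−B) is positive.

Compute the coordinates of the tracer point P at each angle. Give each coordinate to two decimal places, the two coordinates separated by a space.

A=(0,0), D=(7.00,0)
θ=98°: B = A + 3.00·(cos98°, sin98°) = (-0.4175, 2.9708)
θ=98°: |BD| = 7.9903
θ=98°: circle(B,7.00) ∩ circle(D,3.00): a=6.4982, h=2.6026
θ=98°:   candidates: C₊=(6.5825,2.9708) cross=20.796; C₋=(4.6472,-1.8613) cross=-20.796
θ=98°:   branch + wants cross > 0 → take C=(6.5825,2.9708) (cross=20.796)
θ=98°: ex = (C−B)/|BC| = (1.0000,0.0000); ey = (-0.0000,1.0000)
θ=98°: P = B + -3.36·ex + -2.60·ey = (-3.7775,0.3708)
θ=338°: B = A + 3.00·(cos338°, sin338°) = (2.7816, -1.1238)
θ=338°: |BD| = 4.3656
θ=338°: circle(B,7.00) ∩ circle(D,3.00): a=6.7641, h=1.8020
θ=338°:   candidates: C₊=(8.8538,2.3587) cross=7.867; C₋=(9.7816,-1.1238) cross=-7.867
θ=338°:   branch + wants cross > 0 → take C=(8.8538,2.3587) (cross=7.867)
θ=338°: ex = (C−B)/|BC| = (0.8675,0.4975); ey = (-0.4975,0.8675)
θ=338°: P = B + -3.36·ex + -2.60·ey = (1.1604,-5.0508)

θ=98°: -3.78 0.37
θ=338°: 1.16 -5.05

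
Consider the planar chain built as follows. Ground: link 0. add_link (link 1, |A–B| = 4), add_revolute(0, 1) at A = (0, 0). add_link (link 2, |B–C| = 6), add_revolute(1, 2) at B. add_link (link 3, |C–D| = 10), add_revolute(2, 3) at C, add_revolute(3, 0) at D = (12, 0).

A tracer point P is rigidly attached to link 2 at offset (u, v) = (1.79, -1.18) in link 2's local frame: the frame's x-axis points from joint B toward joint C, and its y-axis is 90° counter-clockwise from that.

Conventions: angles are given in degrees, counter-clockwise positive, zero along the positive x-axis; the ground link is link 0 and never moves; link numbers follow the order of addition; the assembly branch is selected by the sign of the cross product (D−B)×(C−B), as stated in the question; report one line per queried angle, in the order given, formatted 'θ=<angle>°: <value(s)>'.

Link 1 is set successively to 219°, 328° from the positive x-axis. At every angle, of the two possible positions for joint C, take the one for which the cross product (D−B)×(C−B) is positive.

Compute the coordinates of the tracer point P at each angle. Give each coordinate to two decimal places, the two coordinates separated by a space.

A=(0,0), D=(12.00,0)
θ=219°: B = A + 4.00·(cos219°, sin219°) = (-3.1086, -2.5173)
θ=219°: |BD| = 15.3169
θ=219°: circle(B,6.00) ∩ circle(D,10.00): a=5.5692, h=2.2324
θ=219°:   candidates: C₊=(2.0180,0.6001) cross=34.194; C₋=(2.7518,-3.8041) cross=-34.194
θ=219°:   branch + wants cross > 0 → take C=(2.0180,0.6001) (cross=34.194)
θ=219°: ex = (C−B)/|BC| = (0.8544,0.5196); ey = (-0.5196,0.8544)
θ=219°: P = B + 1.79·ex + -1.18·ey = (-0.9661,-2.5955)
θ=328°: B = A + 4.00·(cos328°, sin328°) = (3.3922, -2.1197)
θ=328°: |BD| = 8.8650
θ=328°: circle(B,6.00) ∩ circle(D,10.00): a=0.8228, h=5.9433
θ=328°:   candidates: C₊=(2.7700,3.8480) cross=52.687; C₋=(5.6122,-7.6939) cross=-52.687
θ=328°:   branch + wants cross > 0 → take C=(2.7700,3.8480) (cross=52.687)
θ=328°: ex = (C−B)/|BC| = (-0.1037,0.9946); ey = (-0.9946,-0.1037)
θ=328°: P = B + 1.79·ex + -1.18·ey = (4.3802,-0.2170)

θ=219°: -0.97 -2.60
θ=328°: 4.38 -0.22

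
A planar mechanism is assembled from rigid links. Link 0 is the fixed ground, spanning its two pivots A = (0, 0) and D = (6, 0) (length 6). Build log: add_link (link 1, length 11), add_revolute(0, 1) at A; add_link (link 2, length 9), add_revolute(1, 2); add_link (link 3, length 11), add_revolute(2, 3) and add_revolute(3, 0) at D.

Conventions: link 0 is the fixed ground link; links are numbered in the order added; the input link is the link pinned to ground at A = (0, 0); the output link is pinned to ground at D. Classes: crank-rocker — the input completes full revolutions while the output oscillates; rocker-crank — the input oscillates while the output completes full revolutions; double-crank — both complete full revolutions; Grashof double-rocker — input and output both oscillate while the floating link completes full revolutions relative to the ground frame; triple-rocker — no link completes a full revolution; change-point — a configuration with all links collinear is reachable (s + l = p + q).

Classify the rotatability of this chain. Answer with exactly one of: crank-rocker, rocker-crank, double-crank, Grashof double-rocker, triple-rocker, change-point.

lengths: ground=6, input=11, coupler=9, output=11
sorted: s=6 (shortest), l=11 (longest), p+q=20
s + l = 17 vs p + q = 20
s + l < p + q (Grashof) with shortest = ground link → double-crank

double-crank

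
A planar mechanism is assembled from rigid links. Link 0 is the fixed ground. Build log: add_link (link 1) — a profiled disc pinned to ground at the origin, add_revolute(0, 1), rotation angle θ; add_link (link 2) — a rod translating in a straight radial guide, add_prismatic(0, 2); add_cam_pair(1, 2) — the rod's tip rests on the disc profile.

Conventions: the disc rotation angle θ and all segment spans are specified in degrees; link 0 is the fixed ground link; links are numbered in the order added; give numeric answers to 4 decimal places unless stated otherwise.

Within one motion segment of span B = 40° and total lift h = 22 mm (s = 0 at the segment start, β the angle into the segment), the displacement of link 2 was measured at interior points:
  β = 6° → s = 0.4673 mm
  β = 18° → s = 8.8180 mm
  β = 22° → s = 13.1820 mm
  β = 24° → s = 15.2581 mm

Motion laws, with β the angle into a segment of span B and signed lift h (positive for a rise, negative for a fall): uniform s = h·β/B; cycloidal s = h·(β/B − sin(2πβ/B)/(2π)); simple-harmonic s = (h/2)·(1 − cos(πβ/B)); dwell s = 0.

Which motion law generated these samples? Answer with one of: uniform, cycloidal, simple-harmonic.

candidates at β/B = r: uniform s = h·r (linear in β); cycloidal s = h·(r − sin(2πr)/(2π)); simple-harmonic s = (h/2)(1 − cos(πr))
β=6°: printed 0.4673 | uniform 3.3000, cycloidal 0.4673, simple-harmonic 1.1989
β=18°: printed 8.8180 | uniform 9.9000, cycloidal 8.8180, simple-harmonic 9.2792
β=22°: printed 13.1820 | uniform 12.1000, cycloidal 13.1820, simple-harmonic 12.7208
β=24°: printed 15.2581 | uniform 13.2000, cycloidal 15.2581, simple-harmonic 14.3992
only one law matches every sample → cycloidal

cycloidal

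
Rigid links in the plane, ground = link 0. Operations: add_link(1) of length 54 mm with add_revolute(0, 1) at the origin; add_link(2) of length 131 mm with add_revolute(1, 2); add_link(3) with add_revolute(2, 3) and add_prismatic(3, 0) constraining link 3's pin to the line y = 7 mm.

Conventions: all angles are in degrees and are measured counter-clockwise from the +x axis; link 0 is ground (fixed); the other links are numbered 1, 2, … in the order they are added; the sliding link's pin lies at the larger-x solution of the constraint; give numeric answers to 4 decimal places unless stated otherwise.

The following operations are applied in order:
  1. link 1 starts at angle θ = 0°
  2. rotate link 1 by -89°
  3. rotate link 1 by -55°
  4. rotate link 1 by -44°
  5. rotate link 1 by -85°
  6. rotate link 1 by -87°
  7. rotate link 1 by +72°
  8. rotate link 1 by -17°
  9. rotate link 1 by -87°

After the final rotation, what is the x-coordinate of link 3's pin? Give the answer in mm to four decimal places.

geometry: r = 54 mm, L = 131 mm, e = 7 mm; θ starts at 0°
rotate link 1 by -89°: θ ← 0° -89° = -89°
rotate link 1 by -55°: θ ← -89° -55° = -144°
rotate link 1 by -44°: θ ← -144° -44° = -188°
rotate link 1 by -85°: θ ← -188° -85° = -273°
rotate link 1 by -87°: θ ← -273° -87° = -360°
rotate link 1 by +72°: θ ← -360° +72° = -288°
rotate link 1 by -17°: θ ← -288° -17° = -305°
rotate link 1 by -87°: θ ← -305° -87° = -392°
crank pin P = (r cos θ, r sin θ) = (45.794597, -28.615640)
h = r sin θ − e = -28.615640 − 7 = -35.615640
x = r cos θ + √(L² − h²) = 45.794597 + 126.065563 = 171.860160

171.8602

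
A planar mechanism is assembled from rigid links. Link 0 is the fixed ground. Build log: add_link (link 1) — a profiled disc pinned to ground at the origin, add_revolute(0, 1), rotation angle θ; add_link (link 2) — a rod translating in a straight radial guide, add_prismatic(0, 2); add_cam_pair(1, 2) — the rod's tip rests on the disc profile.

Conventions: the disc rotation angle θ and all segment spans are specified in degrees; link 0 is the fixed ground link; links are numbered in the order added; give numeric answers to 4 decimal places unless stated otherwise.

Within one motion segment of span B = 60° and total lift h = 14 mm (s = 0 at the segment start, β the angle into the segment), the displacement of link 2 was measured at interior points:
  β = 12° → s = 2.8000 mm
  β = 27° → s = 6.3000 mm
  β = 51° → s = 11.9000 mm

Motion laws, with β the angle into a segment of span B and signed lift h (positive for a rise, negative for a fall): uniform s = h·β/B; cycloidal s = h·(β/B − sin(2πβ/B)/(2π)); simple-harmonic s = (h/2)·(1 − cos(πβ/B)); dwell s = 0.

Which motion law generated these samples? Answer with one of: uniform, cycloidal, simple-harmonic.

candidates at β/B = r: uniform s = h·r (linear in β); cycloidal s = h·(r − sin(2πr)/(2π)); simple-harmonic s = (h/2)(1 − cos(πr))
β=12°: printed 2.8000 | uniform 2.8000, cycloidal 0.6809, simple-harmonic 1.3369
β=27°: printed 6.3000 | uniform 6.3000, cycloidal 5.6115, simple-harmonic 5.9050
β=51°: printed 11.9000 | uniform 11.9000, cycloidal 13.7026, simple-harmonic 13.2370
only one law matches every sample → uniform

uniform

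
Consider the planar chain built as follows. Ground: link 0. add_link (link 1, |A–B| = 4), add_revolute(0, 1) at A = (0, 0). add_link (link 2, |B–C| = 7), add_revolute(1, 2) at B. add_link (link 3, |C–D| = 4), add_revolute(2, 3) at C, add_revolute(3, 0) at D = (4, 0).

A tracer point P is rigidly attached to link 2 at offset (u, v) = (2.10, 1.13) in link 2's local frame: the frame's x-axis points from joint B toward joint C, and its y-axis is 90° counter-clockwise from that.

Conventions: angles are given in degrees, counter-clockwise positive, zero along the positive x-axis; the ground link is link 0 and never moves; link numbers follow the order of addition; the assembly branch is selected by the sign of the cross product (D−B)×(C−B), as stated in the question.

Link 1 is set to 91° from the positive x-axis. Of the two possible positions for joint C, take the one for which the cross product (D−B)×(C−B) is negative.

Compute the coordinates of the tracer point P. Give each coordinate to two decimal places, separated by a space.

A=(0,0), D=(4.00,0)
B = A + 4.00·(cos91°, sin91°) = (-0.0698, 3.9994)
|BD| = 5.7060
circle(B,7.00) ∩ circle(D,4.00): a=5.7447, h=3.9998
  candidates: C₊=(6.8311,2.8258) cross=22.823; C₋=(1.2241,-2.8800) cross=-22.823
  branch - wants cross < 0 → take C=(1.2241,-2.8800) (cross=-22.823)
ex = (C−B)/|BC| = (0.1848,-0.9828); ey = (0.9828,0.1848)
P = B + 2.10·ex + 1.13·ey = (1.4289,2.1444)

1.43 2.14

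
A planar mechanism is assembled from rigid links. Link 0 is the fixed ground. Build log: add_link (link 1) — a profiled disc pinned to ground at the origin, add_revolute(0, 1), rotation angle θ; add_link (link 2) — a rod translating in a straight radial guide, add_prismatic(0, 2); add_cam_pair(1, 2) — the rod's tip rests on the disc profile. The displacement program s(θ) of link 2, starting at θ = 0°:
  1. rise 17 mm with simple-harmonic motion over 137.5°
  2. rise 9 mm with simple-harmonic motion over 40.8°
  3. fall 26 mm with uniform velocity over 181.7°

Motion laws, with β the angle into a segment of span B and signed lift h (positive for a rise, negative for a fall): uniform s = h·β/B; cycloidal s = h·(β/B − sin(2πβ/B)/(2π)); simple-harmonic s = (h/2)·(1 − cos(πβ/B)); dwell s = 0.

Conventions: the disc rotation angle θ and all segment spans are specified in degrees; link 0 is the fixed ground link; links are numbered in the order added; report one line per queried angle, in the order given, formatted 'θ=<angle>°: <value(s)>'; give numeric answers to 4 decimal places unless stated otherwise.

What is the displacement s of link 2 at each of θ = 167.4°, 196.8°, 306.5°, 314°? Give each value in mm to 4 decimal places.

seg 1 [0°–137.5°] simple-harmonic, h=17: full span → s += 17 → s = 17.0000
seg 2 [137.5°–178.3°] simple-harmonic, h=9: θ=167.4° here. β=29.9, B=40.8. 9/2·(1 − cos(π·0.7328)) = 7.5059 → s = 24.5059
seg 2 [137.5°–178.3°] simple-harmonic, h=9: full span → s += 9 → s = 26.0000
seg 3 [178.3°–360°] uniform, h=-26: θ=196.8° here. β=18.5, B=181.7. -26·18.5/181.7 = -2.6472 → s = 23.3528
seg 3 [178.3°–360°] uniform, h=-26: θ=306.5° here. β=128.2, B=181.7. -26·128.2/181.7 = -18.3445 → s = 7.6555
seg 3 [178.3°–360°] uniform, h=-26: θ=314° here. β=135.7, B=181.7. -26·135.7/181.7 = -19.4177 → s = 6.5823

θ=167.4°: 24.5059
θ=196.8°: 23.3528
θ=306.5°: 7.6555
θ=314°: 6.5823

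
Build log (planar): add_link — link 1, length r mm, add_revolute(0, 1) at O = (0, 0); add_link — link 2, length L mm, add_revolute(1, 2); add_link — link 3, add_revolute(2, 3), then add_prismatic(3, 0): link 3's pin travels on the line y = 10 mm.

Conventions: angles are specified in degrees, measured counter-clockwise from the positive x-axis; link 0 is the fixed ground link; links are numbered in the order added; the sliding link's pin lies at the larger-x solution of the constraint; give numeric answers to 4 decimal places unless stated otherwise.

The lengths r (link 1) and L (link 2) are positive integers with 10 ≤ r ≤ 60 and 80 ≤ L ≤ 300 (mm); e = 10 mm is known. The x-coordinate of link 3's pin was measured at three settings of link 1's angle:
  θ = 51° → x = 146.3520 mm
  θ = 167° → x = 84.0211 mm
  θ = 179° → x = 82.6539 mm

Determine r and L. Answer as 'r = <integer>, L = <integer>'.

constraint per measurement: (x − r cos θ)² + (r sin θ − e)² = L²
subtracting the θ₁ and θ₂ equations cancels the r² and L² terms:
r = (x₁² − x₂²) / (2[(x₁cos θ₁ + e sin θ₁) − (x₂cos θ₂ + e sin θ₂)]) = 40.0000 → r = 40
L² = (x₁ − r cos θ₁)² + (r sin θ₁ − e)² = 15129.0073 → L = 123.0000 → L = 123
check at θ₃=179°: x = 82.6539 (printed 82.6539) ✓

r = 40, L = 123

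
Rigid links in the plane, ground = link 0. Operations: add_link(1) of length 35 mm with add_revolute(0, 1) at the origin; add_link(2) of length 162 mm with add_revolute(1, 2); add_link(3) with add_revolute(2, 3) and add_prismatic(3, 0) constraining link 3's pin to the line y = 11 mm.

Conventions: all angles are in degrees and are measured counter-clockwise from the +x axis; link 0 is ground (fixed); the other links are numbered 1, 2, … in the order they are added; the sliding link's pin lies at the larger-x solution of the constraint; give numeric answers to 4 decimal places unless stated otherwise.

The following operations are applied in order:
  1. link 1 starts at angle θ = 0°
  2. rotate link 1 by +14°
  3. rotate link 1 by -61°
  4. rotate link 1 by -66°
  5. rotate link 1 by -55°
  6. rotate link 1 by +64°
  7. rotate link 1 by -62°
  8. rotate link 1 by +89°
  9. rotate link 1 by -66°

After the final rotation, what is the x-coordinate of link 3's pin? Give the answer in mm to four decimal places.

geometry: r = 35 mm, L = 162 mm, e = 11 mm; θ starts at 0°
rotate link 1 by +14°: θ ← 0° +14° = 14°
rotate link 1 by -61°: θ ← 14° -61° = -47°
rotate link 1 by -66°: θ ← -47° -66° = -113°
rotate link 1 by -55°: θ ← -113° -55° = -168°
rotate link 1 by +64°: θ ← -168° +64° = -104°
rotate link 1 by -62°: θ ← -104° -62° = -166°
rotate link 1 by +89°: θ ← -166° +89° = -77°
rotate link 1 by -66°: θ ← -77° -66° = -143°
crank pin P = (r cos θ, r sin θ) = (-27.952243, -21.063526)
h = r sin θ − e = -21.063526 − 11 = -32.063526
x = r cos θ + √(L² − h²) = -27.952243 + 158.795247 = 130.843004

130.8430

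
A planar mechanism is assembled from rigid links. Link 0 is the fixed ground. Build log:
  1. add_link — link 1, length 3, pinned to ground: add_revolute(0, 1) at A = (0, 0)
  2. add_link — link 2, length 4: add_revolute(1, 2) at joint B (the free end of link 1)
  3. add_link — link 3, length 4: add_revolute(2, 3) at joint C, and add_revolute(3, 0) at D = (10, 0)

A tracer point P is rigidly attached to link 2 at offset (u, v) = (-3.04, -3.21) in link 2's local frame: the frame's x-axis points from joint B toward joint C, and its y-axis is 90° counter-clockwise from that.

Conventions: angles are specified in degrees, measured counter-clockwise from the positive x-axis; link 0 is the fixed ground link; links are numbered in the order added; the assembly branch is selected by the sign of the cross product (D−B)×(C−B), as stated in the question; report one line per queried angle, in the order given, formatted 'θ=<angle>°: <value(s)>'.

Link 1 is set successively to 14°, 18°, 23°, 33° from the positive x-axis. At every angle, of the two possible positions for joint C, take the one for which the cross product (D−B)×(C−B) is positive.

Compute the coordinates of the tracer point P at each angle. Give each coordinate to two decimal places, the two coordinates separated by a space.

A=(0,0), D=(10.00,0)
θ=14°: B = A + 3.00·(cos14°, sin14°) = (2.9109, 0.7258)
θ=14°: |BD| = 7.1262
θ=14°: circle(B,4.00) ∩ circle(D,4.00): a=3.5631, h=1.8178
θ=14°:   candidates: C₊=(6.6406,2.1712) cross=12.954; C₋=(6.2703,-1.4455) cross=-12.954
θ=14°:   branch + wants cross > 0 → take C=(6.6406,2.1712) (cross=12.954)
θ=14°: ex = (C−B)/|BC| = (0.9324,0.3614); ey = (-0.3614,0.9324)
θ=14°: P = B + -3.04·ex + -3.21·ey = (1.2363,-3.3659)
θ=18°: B = A + 3.00·(cos18°, sin18°) = (2.8532, 0.9271)
θ=18°: |BD| = 7.2067
θ=18°: circle(B,4.00) ∩ circle(D,4.00): a=3.6034, h=1.7366
θ=18°:   candidates: C₊=(6.6500,2.1857) cross=12.515; C₋=(6.2032,-1.2587) cross=-12.515
θ=18°:   branch + wants cross > 0 → take C=(6.6500,2.1857) (cross=12.515)
θ=18°: ex = (C−B)/|BC| = (0.9492,0.3147); ey = (-0.3147,0.9492)
θ=18°: P = B + -3.04·ex + -3.21·ey = (0.9777,-3.0765)
θ=23°: B = A + 3.00·(cos23°, sin23°) = (2.7615, 1.1722)
θ=23°: |BD| = 7.3328
θ=23°: circle(B,4.00) ∩ circle(D,4.00): a=3.6664, h=1.5992
θ=23°:   candidates: C₊=(6.6364,2.1648) cross=11.727; C₋=(6.1251,-0.9926) cross=-11.727
θ=23°:   branch + wants cross > 0 → take C=(6.6364,2.1648) (cross=11.727)
θ=23°: ex = (C−B)/|BC| = (0.9687,0.2481); ey = (-0.2481,0.9687)
θ=23°: P = B + -3.04·ex + -3.21·ey = (0.6131,-2.6918)
θ=33°: B = A + 3.00·(cos33°, sin33°) = (2.5160, 1.6339)
θ=33°: |BD| = 7.6603
θ=33°: circle(B,4.00) ∩ circle(D,4.00): a=3.8301, h=1.1533
θ=33°:   candidates: C₊=(6.5040,1.9437) cross=8.834; C₋=(6.0120,-0.3098) cross=-8.834
θ=33°:   branch + wants cross > 0 → take C=(6.5040,1.9437) (cross=8.834)
θ=33°: ex = (C−B)/|BC| = (0.9970,0.0774); ey = (-0.0774,0.9970)
θ=33°: P = B + -3.04·ex + -3.21·ey = (-0.2663,-1.8019)

θ=14°: 1.24 -3.37
θ=18°: 0.98 -3.08
θ=23°: 0.61 -2.69
θ=33°: -0.27 -1.80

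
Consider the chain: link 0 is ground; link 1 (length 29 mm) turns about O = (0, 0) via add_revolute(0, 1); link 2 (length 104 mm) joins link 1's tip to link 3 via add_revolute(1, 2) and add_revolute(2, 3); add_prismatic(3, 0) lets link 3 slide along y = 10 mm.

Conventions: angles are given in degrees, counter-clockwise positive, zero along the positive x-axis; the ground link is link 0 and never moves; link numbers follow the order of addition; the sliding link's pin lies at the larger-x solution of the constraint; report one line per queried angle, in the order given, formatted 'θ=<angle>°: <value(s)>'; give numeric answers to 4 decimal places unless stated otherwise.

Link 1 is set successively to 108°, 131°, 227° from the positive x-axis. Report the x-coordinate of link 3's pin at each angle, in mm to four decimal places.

geometry: r = 29 mm, L = 104 mm, e = 10 mm
θ=108°: crank pin P = (r cos θ, r sin θ) = (-8.961493, 27.580639)
θ=108°: h = r sin θ − e = 27.580639 − 10 = 17.580639
θ=108°: x = r cos θ + √(L² − h²) = -8.961493 + 102.503274 = 93.541781
θ=131°: crank pin P = (r cos θ, r sin θ) = (-19.025712, 21.886578)
θ=131°: h = r sin θ − e = 21.886578 − 10 = 11.886578
θ=131°: x = r cos θ + √(L² − h²) = -19.025712 + 103.318485 = 84.292773
θ=227°: crank pin P = (r cos θ, r sin θ) = (-19.777952, -21.209257)
θ=227°: h = r sin θ − e = -21.209257 − 10 = -31.209257
θ=227°: x = r cos θ + √(L² − h²) = -19.777952 + 99.206765 = 79.428813

θ=108°: 93.5418
θ=131°: 84.2928
θ=227°: 79.4288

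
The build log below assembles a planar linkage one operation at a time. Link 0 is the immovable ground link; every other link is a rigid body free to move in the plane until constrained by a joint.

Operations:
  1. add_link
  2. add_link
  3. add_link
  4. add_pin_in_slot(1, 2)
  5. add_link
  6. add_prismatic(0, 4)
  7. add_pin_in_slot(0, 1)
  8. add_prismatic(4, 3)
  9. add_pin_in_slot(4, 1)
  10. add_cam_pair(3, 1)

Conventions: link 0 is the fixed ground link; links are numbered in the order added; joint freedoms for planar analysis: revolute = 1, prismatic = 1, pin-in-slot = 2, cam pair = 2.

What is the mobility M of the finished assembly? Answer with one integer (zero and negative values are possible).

L=1 J1=0 J2=0
add link → L=2 J1=0 J2=0
add link → L=3 J1=0 J2=0
add link → L=4 J1=0 J2=0
PS@1,2 dof=2 J2 → L=4 J1=0 J2=1
add link → L=5 J1=0 J2=1
P@0,4 dof=1 J1 → L=5 J1=1 J2=1
PS@0,1 dof=2 J2 → L=5 J1=1 J2=2
P@4,3 dof=1 J1 → L=5 J1=2 J2=2
PS@4,1 dof=2 J2 → L=5 J1=2 J2=3
C@3,1 dof=2 J2 → L=5 J1=2 J2=4
M=3(L−1)−2J1−J2=3·4−2·2−4=4

M = 4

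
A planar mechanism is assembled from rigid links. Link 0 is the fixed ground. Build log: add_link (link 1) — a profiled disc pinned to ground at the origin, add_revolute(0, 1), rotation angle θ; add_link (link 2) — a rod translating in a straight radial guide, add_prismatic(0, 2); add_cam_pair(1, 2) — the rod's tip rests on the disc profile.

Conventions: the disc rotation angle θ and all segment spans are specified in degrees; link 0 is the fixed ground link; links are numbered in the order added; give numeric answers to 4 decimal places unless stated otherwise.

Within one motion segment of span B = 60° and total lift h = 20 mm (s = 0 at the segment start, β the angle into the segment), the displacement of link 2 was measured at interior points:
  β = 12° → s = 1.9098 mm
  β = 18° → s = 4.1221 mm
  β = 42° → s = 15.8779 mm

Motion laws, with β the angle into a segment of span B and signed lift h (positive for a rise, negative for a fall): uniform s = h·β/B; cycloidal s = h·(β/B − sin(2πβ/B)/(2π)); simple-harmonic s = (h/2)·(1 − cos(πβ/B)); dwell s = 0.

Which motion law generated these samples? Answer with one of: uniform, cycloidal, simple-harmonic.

candidates at β/B = r: uniform s = h·r (linear in β); cycloidal s = h·(r − sin(2πr)/(2π)); simple-harmonic s = (h/2)(1 − cos(πr))
β=12°: printed 1.9098 | uniform 4.0000, cycloidal 0.9727, simple-harmonic 1.9098
β=18°: printed 4.1221 | uniform 6.0000, cycloidal 2.9727, simple-harmonic 4.1221
β=42°: printed 15.8779 | uniform 14.0000, cycloidal 17.0273, simple-harmonic 15.8779
only one law matches every sample → simple-harmonic

simple-harmonic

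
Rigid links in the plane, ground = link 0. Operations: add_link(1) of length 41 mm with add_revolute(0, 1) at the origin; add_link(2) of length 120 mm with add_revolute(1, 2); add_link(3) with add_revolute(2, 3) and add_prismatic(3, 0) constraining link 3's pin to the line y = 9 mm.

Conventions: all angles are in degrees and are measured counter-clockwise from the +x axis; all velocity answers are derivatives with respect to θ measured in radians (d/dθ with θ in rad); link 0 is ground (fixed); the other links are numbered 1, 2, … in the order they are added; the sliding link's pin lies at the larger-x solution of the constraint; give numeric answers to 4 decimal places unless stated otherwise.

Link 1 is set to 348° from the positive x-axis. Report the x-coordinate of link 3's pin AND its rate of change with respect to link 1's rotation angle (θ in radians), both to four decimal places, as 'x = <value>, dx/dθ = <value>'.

geometry: r = 41 mm, L = 120 mm, e = 9 mm
crank pin P = (r cos θ, r sin θ) = (40.104052, -8.524379)
h = r sin θ − e = -8.524379 − 9 = -17.524379
x = r cos θ + √(L² − h²) = 40.104052 + 118.713504 = 158.817556
dx/dθ = −r sin θ − h·r cos θ/√(L² − h²) (θ in radians; h = -17.524379) = 14.444503

x = 158.8176, dx/dθ = 14.4445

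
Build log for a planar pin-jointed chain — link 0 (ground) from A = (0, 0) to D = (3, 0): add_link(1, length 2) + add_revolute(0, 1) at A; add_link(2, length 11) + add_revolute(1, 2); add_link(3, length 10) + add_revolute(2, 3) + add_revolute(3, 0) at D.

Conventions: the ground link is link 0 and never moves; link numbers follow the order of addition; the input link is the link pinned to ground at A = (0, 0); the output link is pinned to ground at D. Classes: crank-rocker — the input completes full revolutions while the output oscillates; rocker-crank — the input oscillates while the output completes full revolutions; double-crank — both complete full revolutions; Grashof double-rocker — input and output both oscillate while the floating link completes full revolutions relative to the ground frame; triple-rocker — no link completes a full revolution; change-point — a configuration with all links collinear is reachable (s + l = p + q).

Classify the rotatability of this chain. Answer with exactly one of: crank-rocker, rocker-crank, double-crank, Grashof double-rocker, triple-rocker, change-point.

lengths: ground=3, input=2, coupler=11, output=10
sorted: s=2 (shortest), l=11 (longest), p+q=13
s + l = 13 vs p + q = 13
s + l = p + q → change-point (collinear configuration reachable)

change-point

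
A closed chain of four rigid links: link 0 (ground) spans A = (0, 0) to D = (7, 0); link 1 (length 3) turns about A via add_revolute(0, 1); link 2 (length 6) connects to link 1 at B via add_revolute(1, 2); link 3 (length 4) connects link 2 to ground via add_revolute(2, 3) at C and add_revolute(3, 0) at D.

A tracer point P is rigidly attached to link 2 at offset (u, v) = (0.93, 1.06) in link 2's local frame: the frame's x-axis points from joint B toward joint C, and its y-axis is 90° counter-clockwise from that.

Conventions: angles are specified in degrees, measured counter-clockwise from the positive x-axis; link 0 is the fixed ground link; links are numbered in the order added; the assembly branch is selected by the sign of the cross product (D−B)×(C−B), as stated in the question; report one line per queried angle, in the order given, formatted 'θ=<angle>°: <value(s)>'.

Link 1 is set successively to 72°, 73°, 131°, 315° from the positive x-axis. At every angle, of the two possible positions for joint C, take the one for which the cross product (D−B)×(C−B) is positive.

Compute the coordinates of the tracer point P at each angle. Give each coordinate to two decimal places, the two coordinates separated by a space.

A=(0,0), D=(7.00,0)
θ=72°: B = A + 3.00·(cos72°, sin72°) = (0.9271, 2.8532)
θ=72°: |BD| = 6.7098
θ=72°: circle(B,6.00) ∩ circle(D,4.00): a=4.8453, h=3.5389
θ=72°:   candidates: C₊=(6.8172,3.9958) cross=23.745; C₋=(3.8076,-2.4101) cross=-23.745
θ=72°:   branch + wants cross > 0 → take C=(6.8172,3.9958) (cross=23.745)
θ=72°: ex = (C−B)/|BC| = (0.9817,0.1904); ey = (-0.1904,0.9817)
θ=72°: P = B + 0.93·ex + 1.06·ey = (1.6382,4.0709)
θ=73°: B = A + 3.00·(cos73°, sin73°) = (0.8771, 2.8689)
θ=73°: |BD| = 6.7617
θ=73°: circle(B,6.00) ∩ circle(D,4.00): a=4.8598, h=3.5189
θ=73°:   candidates: C₊=(6.7708,3.9934) cross=23.794; C₋=(3.7847,-2.3795) cross=-23.794
θ=73°:   branch + wants cross > 0 → take C=(6.7708,3.9934) (cross=23.794)
θ=73°: ex = (C−B)/|BC| = (0.9823,0.1874); ey = (-0.1874,0.9823)
θ=73°: P = B + 0.93·ex + 1.06·ey = (1.5920,4.0844)
θ=131°: B = A + 3.00·(cos131°, sin131°) = (-1.9682, 2.2641)
θ=131°: |BD| = 9.2496
θ=131°: circle(B,6.00) ∩ circle(D,4.00): a=5.7059, h=1.8554
θ=131°:   candidates: C₊=(4.0183,2.6664) cross=17.162; C₋=(3.1100,-0.9315) cross=-17.162
θ=131°:   branch + wants cross > 0 → take C=(4.0183,2.6664) (cross=17.162)
θ=131°: ex = (C−B)/|BC| = (0.9978,0.0670); ey = (-0.0670,0.9978)
θ=131°: P = B + 0.93·ex + 1.06·ey = (-1.1113,3.3841)
θ=315°: B = A + 3.00·(cos315°, sin315°) = (2.1213, -2.1213)
θ=315°: |BD| = 5.3199
θ=315°: circle(B,6.00) ∩ circle(D,4.00): a=4.5397, h=3.9232
θ=315°:   candidates: C₊=(4.7201,3.2867) cross=20.871; C₋=(7.8488,-3.9089) cross=-20.871
θ=315°:   branch + wants cross > 0 → take C=(4.7201,3.2867) (cross=20.871)
θ=315°: ex = (C−B)/|BC| = (0.4331,0.9013); ey = (-0.9013,0.4331)
θ=315°: P = B + 0.93·ex + 1.06·ey = (1.5687,-0.8240)

θ=72°: 1.64 4.07
θ=73°: 1.59 4.08
θ=131°: -1.11 3.38
θ=315°: 1.57 -0.82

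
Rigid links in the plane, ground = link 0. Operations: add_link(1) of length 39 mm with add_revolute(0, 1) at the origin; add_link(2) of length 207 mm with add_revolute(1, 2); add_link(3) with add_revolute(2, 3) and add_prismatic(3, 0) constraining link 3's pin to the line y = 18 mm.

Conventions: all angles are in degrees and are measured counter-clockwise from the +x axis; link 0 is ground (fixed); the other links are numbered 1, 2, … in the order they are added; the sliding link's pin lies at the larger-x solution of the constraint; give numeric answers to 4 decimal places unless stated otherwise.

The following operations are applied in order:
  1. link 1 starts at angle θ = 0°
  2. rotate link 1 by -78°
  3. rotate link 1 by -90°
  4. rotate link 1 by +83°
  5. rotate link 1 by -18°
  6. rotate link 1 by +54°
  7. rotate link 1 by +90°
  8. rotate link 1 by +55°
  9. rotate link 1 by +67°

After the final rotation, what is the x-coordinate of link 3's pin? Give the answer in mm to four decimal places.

geometry: r = 39 mm, L = 207 mm, e = 18 mm; θ starts at 0°
rotate link 1 by -78°: θ ← 0° -78° = -78°
rotate link 1 by -90°: θ ← -78° -90° = -168°
rotate link 1 by +83°: θ ← -168° +83° = -85°
rotate link 1 by -18°: θ ← -85° -18° = -103°
rotate link 1 by +54°: θ ← -103° +54° = -49°
rotate link 1 by +90°: θ ← -49° +90° = 41°
rotate link 1 by +55°: θ ← 41° +55° = 96°
rotate link 1 by +67°: θ ← 96° +67° = 163°
crank pin P = (r cos θ, r sin θ) = (-37.295885, 11.402496)
h = r sin θ − e = 11.402496 − 18 = -6.597504
x = r cos θ + √(L² − h²) = -37.295885 + 206.894835 = 169.598950

169.5989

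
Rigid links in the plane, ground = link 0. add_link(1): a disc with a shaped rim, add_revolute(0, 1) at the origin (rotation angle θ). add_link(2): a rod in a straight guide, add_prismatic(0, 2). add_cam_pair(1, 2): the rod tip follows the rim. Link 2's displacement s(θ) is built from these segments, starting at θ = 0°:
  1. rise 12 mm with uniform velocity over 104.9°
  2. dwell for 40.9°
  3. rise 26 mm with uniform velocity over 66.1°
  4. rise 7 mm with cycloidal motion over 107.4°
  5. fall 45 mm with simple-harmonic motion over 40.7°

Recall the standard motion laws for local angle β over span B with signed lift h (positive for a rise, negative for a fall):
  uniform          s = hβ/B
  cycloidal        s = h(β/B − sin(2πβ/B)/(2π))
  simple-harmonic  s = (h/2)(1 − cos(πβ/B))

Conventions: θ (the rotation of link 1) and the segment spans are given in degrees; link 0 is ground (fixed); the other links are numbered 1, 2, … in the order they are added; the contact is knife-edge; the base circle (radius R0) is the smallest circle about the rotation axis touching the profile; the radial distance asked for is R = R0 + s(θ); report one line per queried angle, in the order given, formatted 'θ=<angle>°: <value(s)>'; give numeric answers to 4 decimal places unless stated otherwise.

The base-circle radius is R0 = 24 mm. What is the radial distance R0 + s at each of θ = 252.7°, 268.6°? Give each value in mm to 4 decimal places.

segment 1 (0° to 104.9°, uniform, h = 12) is passed completely: s = 0.0000 + (12) = 12.0000
segment 2 (104.9° to 145.8°, dwell): s unchanged at 12.0000
segment 3 (145.8° to 211.9°, uniform, h = 26) is passed completely: s = 12.0000 + (26) = 38.0000
θ = 252.7° falls in segment 4 (211.9° to 319.3°, cycloidal, h = 7): β = 252.7 − 211.9 = 40.8°, B = 107.4°; Δs = 7·(0.3799 − sin(2π·0.3799)/(2π)) = 1.8960; s = 38.0000 + 1.8960 = 39.8960
θ = 268.6° falls in segment 4 (211.9° to 319.3°, cycloidal, h = 7): β = 268.6 − 211.9 = 56.7°, B = 107.4°; Δs = 7·(0.5279 − sin(2π·0.5279)/(2π)) = 3.8901; s = 38.0000 + 3.8901 = 41.8901
θ=252.7°: R = R0 + s = 24 + 39.8960 = 63.8960
θ=268.6°: R = R0 + s = 24 + 41.8901 = 65.8901

θ=252.7°: 63.8960
θ=268.6°: 65.8901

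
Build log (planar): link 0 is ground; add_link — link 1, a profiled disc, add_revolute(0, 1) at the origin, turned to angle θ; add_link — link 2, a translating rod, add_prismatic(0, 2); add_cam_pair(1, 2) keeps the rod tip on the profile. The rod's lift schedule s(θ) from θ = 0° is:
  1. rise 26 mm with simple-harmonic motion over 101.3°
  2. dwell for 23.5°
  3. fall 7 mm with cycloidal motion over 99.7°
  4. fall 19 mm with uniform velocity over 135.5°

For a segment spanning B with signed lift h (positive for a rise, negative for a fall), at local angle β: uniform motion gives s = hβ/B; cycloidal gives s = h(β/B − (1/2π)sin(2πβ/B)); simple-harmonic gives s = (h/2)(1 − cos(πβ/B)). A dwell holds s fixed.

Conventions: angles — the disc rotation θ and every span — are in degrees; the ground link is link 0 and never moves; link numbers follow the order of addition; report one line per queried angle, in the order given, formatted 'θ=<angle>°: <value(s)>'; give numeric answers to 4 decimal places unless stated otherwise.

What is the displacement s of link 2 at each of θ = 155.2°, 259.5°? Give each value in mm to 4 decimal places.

seg 1 [0°–101.3°] simple-harmonic, h=26: full span → s += 26 → s = 26.0000
seg 2 [101.3°–124.8°] dwell: s stays 26.0000
seg 3 [124.8°–224.5°] cycloidal, h=-7: θ=155.2° here. β=30.4, B=99.7. -7·(0.3049 − sin(2π·0.3049)/(2π)) = -1.0860 → s = 24.9140
seg 3 [124.8°–224.5°] cycloidal, h=-7: full span → s += -7 → s = 19.0000
seg 4 [224.5°–360°] uniform, h=-19: θ=259.5° here. β=35, B=135.5. -19·35/135.5 = -4.9077 → s = 14.0923

θ=155.2°: 24.9140
θ=259.5°: 14.0923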